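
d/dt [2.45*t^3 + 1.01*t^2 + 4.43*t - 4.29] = 7.35*t^2 + 2.02*t + 4.43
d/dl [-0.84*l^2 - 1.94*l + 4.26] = -1.68*l - 1.94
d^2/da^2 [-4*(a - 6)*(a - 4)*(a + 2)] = 64 - 24*a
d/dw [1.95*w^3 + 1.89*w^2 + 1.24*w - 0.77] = 5.85*w^2 + 3.78*w + 1.24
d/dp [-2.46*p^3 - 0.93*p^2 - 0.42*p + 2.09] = -7.38*p^2 - 1.86*p - 0.42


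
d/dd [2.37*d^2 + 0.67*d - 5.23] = 4.74*d + 0.67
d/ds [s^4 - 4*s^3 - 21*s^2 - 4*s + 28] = 4*s^3 - 12*s^2 - 42*s - 4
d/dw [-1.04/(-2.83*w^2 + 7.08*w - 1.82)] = (7.3632 - 5.8864*w)/(2.83*w^2 - 7.08*w + 1.82)^2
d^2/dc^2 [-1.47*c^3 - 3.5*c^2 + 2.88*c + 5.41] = -8.82*c - 7.0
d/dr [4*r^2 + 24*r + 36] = 8*r + 24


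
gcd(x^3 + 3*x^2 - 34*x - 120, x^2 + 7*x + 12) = x + 4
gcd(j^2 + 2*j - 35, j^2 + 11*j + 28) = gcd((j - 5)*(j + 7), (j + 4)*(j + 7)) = j + 7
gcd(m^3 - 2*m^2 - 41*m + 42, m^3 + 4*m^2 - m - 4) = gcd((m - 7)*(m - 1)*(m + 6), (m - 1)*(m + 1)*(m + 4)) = m - 1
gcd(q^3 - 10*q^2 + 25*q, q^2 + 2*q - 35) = q - 5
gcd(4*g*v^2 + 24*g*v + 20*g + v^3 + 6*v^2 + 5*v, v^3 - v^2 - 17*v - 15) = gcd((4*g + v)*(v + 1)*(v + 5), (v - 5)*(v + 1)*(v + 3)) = v + 1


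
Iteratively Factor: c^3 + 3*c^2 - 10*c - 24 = (c + 2)*(c^2 + c - 12) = (c + 2)*(c + 4)*(c - 3)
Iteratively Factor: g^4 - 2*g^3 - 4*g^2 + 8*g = (g - 2)*(g^3 - 4*g) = (g - 2)*(g + 2)*(g^2 - 2*g) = g*(g - 2)*(g + 2)*(g - 2)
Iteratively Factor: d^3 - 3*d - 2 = (d + 1)*(d^2 - d - 2) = (d + 1)^2*(d - 2)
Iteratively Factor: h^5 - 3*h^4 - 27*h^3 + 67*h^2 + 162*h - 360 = (h - 3)*(h^4 - 27*h^2 - 14*h + 120) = (h - 3)*(h + 4)*(h^3 - 4*h^2 - 11*h + 30) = (h - 3)*(h + 3)*(h + 4)*(h^2 - 7*h + 10) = (h - 3)*(h - 2)*(h + 3)*(h + 4)*(h - 5)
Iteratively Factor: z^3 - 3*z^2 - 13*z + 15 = (z - 1)*(z^2 - 2*z - 15) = (z - 5)*(z - 1)*(z + 3)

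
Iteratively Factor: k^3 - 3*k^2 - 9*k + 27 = (k - 3)*(k^2 - 9) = (k - 3)^2*(k + 3)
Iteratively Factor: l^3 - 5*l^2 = (l)*(l^2 - 5*l) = l^2*(l - 5)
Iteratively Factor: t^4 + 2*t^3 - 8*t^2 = (t)*(t^3 + 2*t^2 - 8*t) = t^2*(t^2 + 2*t - 8) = t^2*(t - 2)*(t + 4)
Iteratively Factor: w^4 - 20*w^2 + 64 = (w + 4)*(w^3 - 4*w^2 - 4*w + 16) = (w + 2)*(w + 4)*(w^2 - 6*w + 8) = (w - 2)*(w + 2)*(w + 4)*(w - 4)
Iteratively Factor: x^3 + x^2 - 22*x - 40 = (x + 2)*(x^2 - x - 20) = (x + 2)*(x + 4)*(x - 5)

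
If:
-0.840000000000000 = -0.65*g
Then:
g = 1.29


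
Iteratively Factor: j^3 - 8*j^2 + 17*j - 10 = (j - 5)*(j^2 - 3*j + 2) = (j - 5)*(j - 2)*(j - 1)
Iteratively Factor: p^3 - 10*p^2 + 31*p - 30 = (p - 3)*(p^2 - 7*p + 10) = (p - 5)*(p - 3)*(p - 2)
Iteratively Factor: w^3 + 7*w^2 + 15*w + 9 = (w + 1)*(w^2 + 6*w + 9) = (w + 1)*(w + 3)*(w + 3)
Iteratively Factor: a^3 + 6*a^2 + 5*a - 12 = (a + 3)*(a^2 + 3*a - 4) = (a - 1)*(a + 3)*(a + 4)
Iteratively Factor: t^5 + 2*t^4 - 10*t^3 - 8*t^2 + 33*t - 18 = (t - 1)*(t^4 + 3*t^3 - 7*t^2 - 15*t + 18) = (t - 1)*(t + 3)*(t^3 - 7*t + 6) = (t - 2)*(t - 1)*(t + 3)*(t^2 + 2*t - 3) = (t - 2)*(t - 1)^2*(t + 3)*(t + 3)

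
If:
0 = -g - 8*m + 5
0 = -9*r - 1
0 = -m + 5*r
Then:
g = 85/9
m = -5/9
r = -1/9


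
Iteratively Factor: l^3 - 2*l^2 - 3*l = (l)*(l^2 - 2*l - 3) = l*(l - 3)*(l + 1)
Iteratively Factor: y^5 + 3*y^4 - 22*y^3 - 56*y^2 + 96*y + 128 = (y - 2)*(y^4 + 5*y^3 - 12*y^2 - 80*y - 64) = (y - 2)*(y + 4)*(y^3 + y^2 - 16*y - 16) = (y - 4)*(y - 2)*(y + 4)*(y^2 + 5*y + 4) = (y - 4)*(y - 2)*(y + 4)^2*(y + 1)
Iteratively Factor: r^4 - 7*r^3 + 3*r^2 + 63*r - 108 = (r + 3)*(r^3 - 10*r^2 + 33*r - 36) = (r - 3)*(r + 3)*(r^2 - 7*r + 12) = (r - 3)^2*(r + 3)*(r - 4)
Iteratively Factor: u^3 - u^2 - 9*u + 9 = (u - 3)*(u^2 + 2*u - 3) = (u - 3)*(u + 3)*(u - 1)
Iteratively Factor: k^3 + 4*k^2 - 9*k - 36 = (k - 3)*(k^2 + 7*k + 12) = (k - 3)*(k + 4)*(k + 3)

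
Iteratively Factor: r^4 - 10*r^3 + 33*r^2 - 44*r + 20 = (r - 2)*(r^3 - 8*r^2 + 17*r - 10) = (r - 5)*(r - 2)*(r^2 - 3*r + 2) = (r - 5)*(r - 2)*(r - 1)*(r - 2)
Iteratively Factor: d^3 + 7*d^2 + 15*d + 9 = (d + 3)*(d^2 + 4*d + 3) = (d + 1)*(d + 3)*(d + 3)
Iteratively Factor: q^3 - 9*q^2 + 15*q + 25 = (q + 1)*(q^2 - 10*q + 25) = (q - 5)*(q + 1)*(q - 5)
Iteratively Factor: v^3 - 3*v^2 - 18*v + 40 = (v - 2)*(v^2 - v - 20) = (v - 2)*(v + 4)*(v - 5)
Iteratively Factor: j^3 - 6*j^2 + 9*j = (j)*(j^2 - 6*j + 9) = j*(j - 3)*(j - 3)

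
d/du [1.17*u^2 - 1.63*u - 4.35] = 2.34*u - 1.63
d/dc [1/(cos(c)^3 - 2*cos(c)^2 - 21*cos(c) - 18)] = (3*cos(c)^2 - 4*cos(c) - 21)*sin(c)/((cos(c) - 6)^2*(cos(c) + 1)^2*(cos(c) + 3)^2)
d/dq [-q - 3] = -1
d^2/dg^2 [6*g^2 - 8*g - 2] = 12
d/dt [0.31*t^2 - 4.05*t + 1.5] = 0.62*t - 4.05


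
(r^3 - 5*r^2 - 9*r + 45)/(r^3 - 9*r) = (r - 5)/r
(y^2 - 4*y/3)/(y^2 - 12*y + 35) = y*(3*y - 4)/(3*(y^2 - 12*y + 35))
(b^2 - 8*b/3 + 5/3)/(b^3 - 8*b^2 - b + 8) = (b - 5/3)/(b^2 - 7*b - 8)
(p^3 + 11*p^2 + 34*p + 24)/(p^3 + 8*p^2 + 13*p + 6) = (p + 4)/(p + 1)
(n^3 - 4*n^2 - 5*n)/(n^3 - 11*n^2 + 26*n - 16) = n*(n^2 - 4*n - 5)/(n^3 - 11*n^2 + 26*n - 16)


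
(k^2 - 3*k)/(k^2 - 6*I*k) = (k - 3)/(k - 6*I)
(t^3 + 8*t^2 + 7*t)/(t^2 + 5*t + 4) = t*(t + 7)/(t + 4)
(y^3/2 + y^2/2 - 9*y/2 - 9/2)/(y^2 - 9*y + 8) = (y^3 + y^2 - 9*y - 9)/(2*(y^2 - 9*y + 8))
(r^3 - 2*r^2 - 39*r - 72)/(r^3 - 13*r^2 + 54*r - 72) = (r^3 - 2*r^2 - 39*r - 72)/(r^3 - 13*r^2 + 54*r - 72)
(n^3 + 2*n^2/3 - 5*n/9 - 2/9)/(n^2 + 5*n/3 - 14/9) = (3*n^2 + 4*n + 1)/(3*n + 7)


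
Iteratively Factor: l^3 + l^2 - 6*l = (l + 3)*(l^2 - 2*l) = l*(l + 3)*(l - 2)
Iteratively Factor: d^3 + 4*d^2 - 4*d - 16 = (d + 2)*(d^2 + 2*d - 8) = (d - 2)*(d + 2)*(d + 4)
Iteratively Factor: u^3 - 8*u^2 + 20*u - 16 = (u - 4)*(u^2 - 4*u + 4) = (u - 4)*(u - 2)*(u - 2)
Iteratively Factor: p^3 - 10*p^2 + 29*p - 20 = (p - 5)*(p^2 - 5*p + 4) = (p - 5)*(p - 4)*(p - 1)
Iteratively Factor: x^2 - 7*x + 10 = (x - 5)*(x - 2)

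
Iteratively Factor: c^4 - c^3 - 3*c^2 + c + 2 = (c - 2)*(c^3 + c^2 - c - 1) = (c - 2)*(c + 1)*(c^2 - 1) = (c - 2)*(c - 1)*(c + 1)*(c + 1)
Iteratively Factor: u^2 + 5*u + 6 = (u + 3)*(u + 2)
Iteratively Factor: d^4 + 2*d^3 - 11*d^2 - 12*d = (d - 3)*(d^3 + 5*d^2 + 4*d) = d*(d - 3)*(d^2 + 5*d + 4) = d*(d - 3)*(d + 1)*(d + 4)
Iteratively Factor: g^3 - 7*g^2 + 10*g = (g - 5)*(g^2 - 2*g) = g*(g - 5)*(g - 2)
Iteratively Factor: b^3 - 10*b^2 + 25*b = (b - 5)*(b^2 - 5*b) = b*(b - 5)*(b - 5)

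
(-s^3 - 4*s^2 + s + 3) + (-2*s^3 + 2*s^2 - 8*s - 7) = -3*s^3 - 2*s^2 - 7*s - 4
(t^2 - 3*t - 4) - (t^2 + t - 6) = 2 - 4*t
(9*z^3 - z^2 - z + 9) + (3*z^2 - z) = 9*z^3 + 2*z^2 - 2*z + 9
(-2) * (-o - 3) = 2*o + 6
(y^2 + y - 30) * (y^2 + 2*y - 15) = y^4 + 3*y^3 - 43*y^2 - 75*y + 450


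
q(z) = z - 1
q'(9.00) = 1.00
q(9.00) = 8.00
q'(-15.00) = 1.00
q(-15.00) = -16.00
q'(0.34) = 1.00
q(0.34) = -0.66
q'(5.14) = 1.00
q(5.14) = 4.14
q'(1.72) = 1.00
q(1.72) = 0.72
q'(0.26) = 1.00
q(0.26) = -0.74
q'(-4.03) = 1.00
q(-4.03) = -5.03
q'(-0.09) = 1.00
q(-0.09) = -1.09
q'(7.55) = 1.00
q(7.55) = 6.55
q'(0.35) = 1.00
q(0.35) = -0.65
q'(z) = 1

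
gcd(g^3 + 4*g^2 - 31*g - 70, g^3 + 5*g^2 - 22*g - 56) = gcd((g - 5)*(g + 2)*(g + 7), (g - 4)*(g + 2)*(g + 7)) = g^2 + 9*g + 14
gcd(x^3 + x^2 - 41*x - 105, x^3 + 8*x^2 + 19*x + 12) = x + 3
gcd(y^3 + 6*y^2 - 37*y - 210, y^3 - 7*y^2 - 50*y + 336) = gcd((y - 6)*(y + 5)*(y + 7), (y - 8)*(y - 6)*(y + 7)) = y^2 + y - 42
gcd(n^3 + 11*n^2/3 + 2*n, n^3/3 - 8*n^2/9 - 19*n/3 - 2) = n + 3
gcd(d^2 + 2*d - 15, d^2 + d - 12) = d - 3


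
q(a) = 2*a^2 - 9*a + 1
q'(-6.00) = -33.00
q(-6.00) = 127.00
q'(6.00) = 15.00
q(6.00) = 19.00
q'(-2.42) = -18.68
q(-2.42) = 34.49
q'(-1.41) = -14.64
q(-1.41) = 17.67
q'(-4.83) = -28.32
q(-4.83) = 91.13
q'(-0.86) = -12.44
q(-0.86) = 10.22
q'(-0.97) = -12.88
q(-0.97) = 11.61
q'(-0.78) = -12.12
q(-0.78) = 9.24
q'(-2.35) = -18.40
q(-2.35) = 33.20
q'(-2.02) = -17.08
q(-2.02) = 27.34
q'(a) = 4*a - 9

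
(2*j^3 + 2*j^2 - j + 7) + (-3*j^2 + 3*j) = 2*j^3 - j^2 + 2*j + 7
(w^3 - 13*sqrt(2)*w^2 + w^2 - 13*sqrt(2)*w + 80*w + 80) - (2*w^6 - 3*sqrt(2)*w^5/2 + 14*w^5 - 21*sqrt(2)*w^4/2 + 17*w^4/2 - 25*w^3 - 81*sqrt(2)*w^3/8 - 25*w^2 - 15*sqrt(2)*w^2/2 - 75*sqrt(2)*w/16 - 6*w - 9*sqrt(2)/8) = -2*w^6 - 14*w^5 + 3*sqrt(2)*w^5/2 - 17*w^4/2 + 21*sqrt(2)*w^4/2 + 81*sqrt(2)*w^3/8 + 26*w^3 - 11*sqrt(2)*w^2/2 + 26*w^2 - 133*sqrt(2)*w/16 + 86*w + 9*sqrt(2)/8 + 80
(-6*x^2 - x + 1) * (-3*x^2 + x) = 18*x^4 - 3*x^3 - 4*x^2 + x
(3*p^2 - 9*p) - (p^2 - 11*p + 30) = 2*p^2 + 2*p - 30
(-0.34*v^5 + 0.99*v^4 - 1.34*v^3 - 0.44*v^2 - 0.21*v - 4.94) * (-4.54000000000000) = 1.5436*v^5 - 4.4946*v^4 + 6.0836*v^3 + 1.9976*v^2 + 0.9534*v + 22.4276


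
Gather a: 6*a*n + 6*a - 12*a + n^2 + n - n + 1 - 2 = a*(6*n - 6) + n^2 - 1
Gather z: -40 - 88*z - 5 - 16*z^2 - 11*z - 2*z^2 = -18*z^2 - 99*z - 45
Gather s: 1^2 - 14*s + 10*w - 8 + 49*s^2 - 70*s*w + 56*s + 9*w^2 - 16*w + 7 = 49*s^2 + s*(42 - 70*w) + 9*w^2 - 6*w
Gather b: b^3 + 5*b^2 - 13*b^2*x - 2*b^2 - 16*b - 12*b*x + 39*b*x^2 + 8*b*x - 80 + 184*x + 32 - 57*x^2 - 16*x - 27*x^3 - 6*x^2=b^3 + b^2*(3 - 13*x) + b*(39*x^2 - 4*x - 16) - 27*x^3 - 63*x^2 + 168*x - 48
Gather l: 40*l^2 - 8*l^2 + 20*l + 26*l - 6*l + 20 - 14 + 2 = 32*l^2 + 40*l + 8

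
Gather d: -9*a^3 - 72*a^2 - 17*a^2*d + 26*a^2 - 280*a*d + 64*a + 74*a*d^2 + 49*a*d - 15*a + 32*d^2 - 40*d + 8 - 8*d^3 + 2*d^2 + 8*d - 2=-9*a^3 - 46*a^2 + 49*a - 8*d^3 + d^2*(74*a + 34) + d*(-17*a^2 - 231*a - 32) + 6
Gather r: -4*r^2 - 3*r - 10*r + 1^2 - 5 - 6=-4*r^2 - 13*r - 10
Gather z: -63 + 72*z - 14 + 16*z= 88*z - 77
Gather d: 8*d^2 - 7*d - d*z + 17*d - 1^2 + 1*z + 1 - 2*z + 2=8*d^2 + d*(10 - z) - z + 2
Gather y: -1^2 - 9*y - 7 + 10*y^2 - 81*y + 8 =10*y^2 - 90*y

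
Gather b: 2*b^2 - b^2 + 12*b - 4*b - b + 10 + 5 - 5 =b^2 + 7*b + 10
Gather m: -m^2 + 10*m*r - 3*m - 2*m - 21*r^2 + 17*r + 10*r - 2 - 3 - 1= -m^2 + m*(10*r - 5) - 21*r^2 + 27*r - 6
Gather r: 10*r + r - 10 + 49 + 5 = 11*r + 44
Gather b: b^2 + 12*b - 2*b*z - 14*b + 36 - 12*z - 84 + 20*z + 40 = b^2 + b*(-2*z - 2) + 8*z - 8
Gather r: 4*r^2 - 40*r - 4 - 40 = 4*r^2 - 40*r - 44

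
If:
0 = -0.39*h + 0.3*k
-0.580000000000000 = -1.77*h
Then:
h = 0.33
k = 0.43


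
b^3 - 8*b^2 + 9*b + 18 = (b - 6)*(b - 3)*(b + 1)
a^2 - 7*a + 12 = (a - 4)*(a - 3)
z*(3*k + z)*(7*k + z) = 21*k^2*z + 10*k*z^2 + z^3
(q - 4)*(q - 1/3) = q^2 - 13*q/3 + 4/3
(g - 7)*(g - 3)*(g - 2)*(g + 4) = g^4 - 8*g^3 - 7*g^2 + 122*g - 168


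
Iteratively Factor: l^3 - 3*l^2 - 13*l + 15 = (l + 3)*(l^2 - 6*l + 5) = (l - 5)*(l + 3)*(l - 1)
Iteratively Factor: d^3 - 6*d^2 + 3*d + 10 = (d - 5)*(d^2 - d - 2) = (d - 5)*(d - 2)*(d + 1)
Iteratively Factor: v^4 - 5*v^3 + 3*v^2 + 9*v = (v - 3)*(v^3 - 2*v^2 - 3*v) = (v - 3)^2*(v^2 + v) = (v - 3)^2*(v + 1)*(v)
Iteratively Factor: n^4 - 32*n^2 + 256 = (n - 4)*(n^3 + 4*n^2 - 16*n - 64) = (n - 4)^2*(n^2 + 8*n + 16) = (n - 4)^2*(n + 4)*(n + 4)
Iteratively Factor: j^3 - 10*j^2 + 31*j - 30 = (j - 2)*(j^2 - 8*j + 15) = (j - 5)*(j - 2)*(j - 3)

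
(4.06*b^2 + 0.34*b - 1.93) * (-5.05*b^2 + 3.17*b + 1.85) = -20.503*b^4 + 11.1532*b^3 + 18.3353*b^2 - 5.4891*b - 3.5705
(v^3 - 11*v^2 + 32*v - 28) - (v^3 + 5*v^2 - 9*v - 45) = -16*v^2 + 41*v + 17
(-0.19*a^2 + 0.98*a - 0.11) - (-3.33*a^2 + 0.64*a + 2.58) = 3.14*a^2 + 0.34*a - 2.69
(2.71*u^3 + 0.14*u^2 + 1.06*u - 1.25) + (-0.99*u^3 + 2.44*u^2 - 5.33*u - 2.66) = 1.72*u^3 + 2.58*u^2 - 4.27*u - 3.91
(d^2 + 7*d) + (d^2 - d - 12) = 2*d^2 + 6*d - 12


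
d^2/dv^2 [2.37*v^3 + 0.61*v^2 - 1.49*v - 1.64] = 14.22*v + 1.22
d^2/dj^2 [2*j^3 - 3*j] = 12*j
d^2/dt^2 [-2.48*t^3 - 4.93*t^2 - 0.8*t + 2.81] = -14.88*t - 9.86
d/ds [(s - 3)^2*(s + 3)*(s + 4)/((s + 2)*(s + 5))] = 2*(s^5 + 11*s^4 + 27*s^3 - 54*s^2 - 318*s - 423)/(s^4 + 14*s^3 + 69*s^2 + 140*s + 100)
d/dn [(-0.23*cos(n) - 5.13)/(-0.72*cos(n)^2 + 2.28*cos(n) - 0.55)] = (0.1656*cos(n)^2 + 7.3872*cos(n) - 11.8229)*sin(n)/(0.5184*cos(n)^4 - 3.2832*cos(n)^3 + 5.9904*cos(n)^2 - 2.508*cos(n) + 0.3025)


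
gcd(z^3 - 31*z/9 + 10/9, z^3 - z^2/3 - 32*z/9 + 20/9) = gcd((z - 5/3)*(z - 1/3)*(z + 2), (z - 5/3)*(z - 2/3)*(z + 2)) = z^2 + z/3 - 10/3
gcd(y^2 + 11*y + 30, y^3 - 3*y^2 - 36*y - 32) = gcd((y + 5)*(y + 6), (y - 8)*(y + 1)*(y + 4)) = 1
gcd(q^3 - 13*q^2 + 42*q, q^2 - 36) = q - 6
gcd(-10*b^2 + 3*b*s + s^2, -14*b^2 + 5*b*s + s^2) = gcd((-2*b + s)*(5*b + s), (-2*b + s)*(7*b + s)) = -2*b + s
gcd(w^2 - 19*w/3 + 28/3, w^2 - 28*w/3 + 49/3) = w - 7/3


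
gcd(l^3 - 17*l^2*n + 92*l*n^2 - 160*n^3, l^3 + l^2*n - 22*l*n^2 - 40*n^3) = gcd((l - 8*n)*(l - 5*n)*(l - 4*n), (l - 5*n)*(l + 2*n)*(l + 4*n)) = l - 5*n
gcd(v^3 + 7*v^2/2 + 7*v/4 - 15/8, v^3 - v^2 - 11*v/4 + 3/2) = v^2 + v - 3/4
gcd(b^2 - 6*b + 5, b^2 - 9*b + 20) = b - 5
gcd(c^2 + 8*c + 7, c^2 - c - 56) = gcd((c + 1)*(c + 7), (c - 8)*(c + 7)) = c + 7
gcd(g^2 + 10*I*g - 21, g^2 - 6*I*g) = 1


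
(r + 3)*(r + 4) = r^2 + 7*r + 12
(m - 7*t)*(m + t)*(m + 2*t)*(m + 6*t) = m^4 + 2*m^3*t - 43*m^2*t^2 - 128*m*t^3 - 84*t^4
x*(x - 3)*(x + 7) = x^3 + 4*x^2 - 21*x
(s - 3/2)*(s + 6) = s^2 + 9*s/2 - 9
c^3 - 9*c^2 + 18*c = c*(c - 6)*(c - 3)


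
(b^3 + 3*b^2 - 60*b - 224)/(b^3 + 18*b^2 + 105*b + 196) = (b - 8)/(b + 7)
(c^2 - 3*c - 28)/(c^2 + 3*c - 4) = (c - 7)/(c - 1)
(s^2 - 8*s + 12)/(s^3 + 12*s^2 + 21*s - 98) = (s - 6)/(s^2 + 14*s + 49)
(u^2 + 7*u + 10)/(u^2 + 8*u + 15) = (u + 2)/(u + 3)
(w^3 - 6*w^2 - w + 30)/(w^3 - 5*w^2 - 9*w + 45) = (w + 2)/(w + 3)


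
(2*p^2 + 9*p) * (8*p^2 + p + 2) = 16*p^4 + 74*p^3 + 13*p^2 + 18*p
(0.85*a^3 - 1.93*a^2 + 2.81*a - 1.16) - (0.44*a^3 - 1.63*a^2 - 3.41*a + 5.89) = 0.41*a^3 - 0.3*a^2 + 6.22*a - 7.05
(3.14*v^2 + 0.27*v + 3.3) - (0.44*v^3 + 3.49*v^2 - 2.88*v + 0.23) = -0.44*v^3 - 0.35*v^2 + 3.15*v + 3.07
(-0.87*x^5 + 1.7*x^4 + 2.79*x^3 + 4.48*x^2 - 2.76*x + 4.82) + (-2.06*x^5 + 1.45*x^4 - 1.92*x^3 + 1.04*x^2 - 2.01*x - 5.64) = -2.93*x^5 + 3.15*x^4 + 0.87*x^3 + 5.52*x^2 - 4.77*x - 0.819999999999999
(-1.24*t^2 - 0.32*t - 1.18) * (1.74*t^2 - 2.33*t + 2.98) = -2.1576*t^4 + 2.3324*t^3 - 5.0028*t^2 + 1.7958*t - 3.5164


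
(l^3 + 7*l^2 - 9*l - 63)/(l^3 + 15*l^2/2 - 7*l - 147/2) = 2*(l + 3)/(2*l + 7)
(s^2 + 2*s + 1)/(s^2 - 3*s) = (s^2 + 2*s + 1)/(s*(s - 3))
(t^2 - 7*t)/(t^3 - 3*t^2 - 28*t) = 1/(t + 4)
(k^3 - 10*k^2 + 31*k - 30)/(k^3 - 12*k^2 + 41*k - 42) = (k - 5)/(k - 7)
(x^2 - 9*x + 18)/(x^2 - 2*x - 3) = (x - 6)/(x + 1)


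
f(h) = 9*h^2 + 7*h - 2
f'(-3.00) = -47.00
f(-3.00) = 58.00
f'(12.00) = 223.00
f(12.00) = 1378.00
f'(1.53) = 34.54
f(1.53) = 29.78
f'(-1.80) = -25.40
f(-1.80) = 14.56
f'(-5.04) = -83.72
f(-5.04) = 191.33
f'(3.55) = 70.90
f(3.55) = 136.27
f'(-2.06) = -30.08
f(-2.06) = 21.77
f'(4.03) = 79.54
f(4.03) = 172.38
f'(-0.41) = -0.38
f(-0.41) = -3.36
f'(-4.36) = -71.48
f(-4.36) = 138.57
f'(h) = 18*h + 7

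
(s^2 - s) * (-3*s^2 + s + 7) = -3*s^4 + 4*s^3 + 6*s^2 - 7*s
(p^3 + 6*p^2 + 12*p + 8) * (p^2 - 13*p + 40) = p^5 - 7*p^4 - 26*p^3 + 92*p^2 + 376*p + 320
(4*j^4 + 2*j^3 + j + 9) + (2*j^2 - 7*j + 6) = 4*j^4 + 2*j^3 + 2*j^2 - 6*j + 15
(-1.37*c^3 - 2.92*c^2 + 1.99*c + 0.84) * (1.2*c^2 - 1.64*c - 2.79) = -1.644*c^5 - 1.2572*c^4 + 10.9991*c^3 + 5.8912*c^2 - 6.9297*c - 2.3436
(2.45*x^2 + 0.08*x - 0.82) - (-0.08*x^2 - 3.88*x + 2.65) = 2.53*x^2 + 3.96*x - 3.47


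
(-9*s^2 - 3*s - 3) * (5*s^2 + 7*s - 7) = -45*s^4 - 78*s^3 + 27*s^2 + 21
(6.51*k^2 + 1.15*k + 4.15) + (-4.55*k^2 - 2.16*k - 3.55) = 1.96*k^2 - 1.01*k + 0.600000000000001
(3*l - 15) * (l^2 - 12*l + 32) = 3*l^3 - 51*l^2 + 276*l - 480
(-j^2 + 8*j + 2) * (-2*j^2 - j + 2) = 2*j^4 - 15*j^3 - 14*j^2 + 14*j + 4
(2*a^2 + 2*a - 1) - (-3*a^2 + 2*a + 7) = 5*a^2 - 8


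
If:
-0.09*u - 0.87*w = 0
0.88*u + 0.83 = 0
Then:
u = -0.94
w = 0.10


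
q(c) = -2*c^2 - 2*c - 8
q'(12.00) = -50.00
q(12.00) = -320.00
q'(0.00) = -2.00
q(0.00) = -8.00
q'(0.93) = -5.72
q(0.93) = -11.59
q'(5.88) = -25.52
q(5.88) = -88.91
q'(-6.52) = 24.08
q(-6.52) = -79.98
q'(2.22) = -10.88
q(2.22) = -22.30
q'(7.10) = -30.40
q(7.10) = -123.02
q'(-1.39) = 3.56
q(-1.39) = -9.08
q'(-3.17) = 10.68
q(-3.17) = -21.76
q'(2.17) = -10.68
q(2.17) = -21.76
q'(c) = -4*c - 2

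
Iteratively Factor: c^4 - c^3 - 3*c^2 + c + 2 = (c + 1)*(c^3 - 2*c^2 - c + 2) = (c - 1)*(c + 1)*(c^2 - c - 2) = (c - 1)*(c + 1)^2*(c - 2)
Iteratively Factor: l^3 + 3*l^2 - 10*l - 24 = (l - 3)*(l^2 + 6*l + 8) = (l - 3)*(l + 4)*(l + 2)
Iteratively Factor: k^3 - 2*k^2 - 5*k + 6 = (k + 2)*(k^2 - 4*k + 3) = (k - 3)*(k + 2)*(k - 1)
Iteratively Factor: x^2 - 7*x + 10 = (x - 2)*(x - 5)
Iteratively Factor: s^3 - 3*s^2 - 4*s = (s + 1)*(s^2 - 4*s) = (s - 4)*(s + 1)*(s)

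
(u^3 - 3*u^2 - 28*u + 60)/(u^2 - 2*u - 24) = (u^2 + 3*u - 10)/(u + 4)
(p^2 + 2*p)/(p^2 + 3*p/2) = 2*(p + 2)/(2*p + 3)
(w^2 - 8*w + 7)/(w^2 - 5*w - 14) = (w - 1)/(w + 2)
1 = 1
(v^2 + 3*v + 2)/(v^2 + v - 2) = (v + 1)/(v - 1)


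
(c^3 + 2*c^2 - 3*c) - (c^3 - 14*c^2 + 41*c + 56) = 16*c^2 - 44*c - 56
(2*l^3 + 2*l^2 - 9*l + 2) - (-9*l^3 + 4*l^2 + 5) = 11*l^3 - 2*l^2 - 9*l - 3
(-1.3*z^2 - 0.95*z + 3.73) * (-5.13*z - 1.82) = 6.669*z^3 + 7.2395*z^2 - 17.4059*z - 6.7886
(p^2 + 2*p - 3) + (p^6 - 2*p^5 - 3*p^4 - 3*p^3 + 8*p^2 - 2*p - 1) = p^6 - 2*p^5 - 3*p^4 - 3*p^3 + 9*p^2 - 4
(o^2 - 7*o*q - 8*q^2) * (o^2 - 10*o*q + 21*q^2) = o^4 - 17*o^3*q + 83*o^2*q^2 - 67*o*q^3 - 168*q^4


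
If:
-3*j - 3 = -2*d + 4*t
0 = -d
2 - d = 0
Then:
No Solution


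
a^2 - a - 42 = (a - 7)*(a + 6)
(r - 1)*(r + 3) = r^2 + 2*r - 3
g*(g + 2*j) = g^2 + 2*g*j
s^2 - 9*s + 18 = (s - 6)*(s - 3)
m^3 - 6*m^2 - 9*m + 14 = (m - 7)*(m - 1)*(m + 2)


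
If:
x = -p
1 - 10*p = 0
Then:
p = 1/10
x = -1/10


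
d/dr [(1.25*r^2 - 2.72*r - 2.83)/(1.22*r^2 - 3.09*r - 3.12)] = (-0.5441*r^2 - 0.894800000000001*r - 0.258299999999998)/(1.4884*r^4 - 7.5396*r^3 + 1.9353*r^2 + 19.2816*r + 9.7344)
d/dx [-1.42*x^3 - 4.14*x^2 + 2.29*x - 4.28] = -4.26*x^2 - 8.28*x + 2.29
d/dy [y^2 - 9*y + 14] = 2*y - 9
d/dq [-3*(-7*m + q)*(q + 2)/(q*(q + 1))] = 3*(-7*m*q^2 - 28*m*q - 14*m + q^2)/(q^2*(q^2 + 2*q + 1))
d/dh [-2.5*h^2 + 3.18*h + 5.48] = 3.18 - 5.0*h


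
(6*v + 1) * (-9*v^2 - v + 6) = -54*v^3 - 15*v^2 + 35*v + 6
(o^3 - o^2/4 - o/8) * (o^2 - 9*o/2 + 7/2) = o^5 - 19*o^4/4 + 9*o^3/2 - 5*o^2/16 - 7*o/16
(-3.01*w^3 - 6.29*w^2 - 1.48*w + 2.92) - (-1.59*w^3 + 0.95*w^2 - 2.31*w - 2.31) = -1.42*w^3 - 7.24*w^2 + 0.83*w + 5.23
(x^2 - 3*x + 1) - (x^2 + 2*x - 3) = 4 - 5*x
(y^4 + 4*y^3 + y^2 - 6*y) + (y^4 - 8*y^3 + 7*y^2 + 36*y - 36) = 2*y^4 - 4*y^3 + 8*y^2 + 30*y - 36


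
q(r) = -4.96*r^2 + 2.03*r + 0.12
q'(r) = 2.03 - 9.92*r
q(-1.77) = -19.01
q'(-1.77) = 19.59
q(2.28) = -21.04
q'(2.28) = -20.59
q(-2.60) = -38.69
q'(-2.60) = 27.82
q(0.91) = -2.14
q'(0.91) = -7.00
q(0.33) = 0.25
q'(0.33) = -1.24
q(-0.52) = -2.28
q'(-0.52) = 7.19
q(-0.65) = -3.30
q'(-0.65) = 8.48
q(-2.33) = -31.54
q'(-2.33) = 25.14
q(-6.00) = -190.62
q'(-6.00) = 61.55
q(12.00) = -689.76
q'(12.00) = -117.01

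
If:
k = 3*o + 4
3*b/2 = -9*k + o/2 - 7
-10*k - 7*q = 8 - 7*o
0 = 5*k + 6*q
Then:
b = 5006/99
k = -104/11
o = -148/33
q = 260/33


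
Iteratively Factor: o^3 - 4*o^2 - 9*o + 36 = (o - 3)*(o^2 - o - 12) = (o - 3)*(o + 3)*(o - 4)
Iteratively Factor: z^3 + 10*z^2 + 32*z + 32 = (z + 4)*(z^2 + 6*z + 8) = (z + 4)^2*(z + 2)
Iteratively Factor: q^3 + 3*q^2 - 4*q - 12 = (q + 2)*(q^2 + q - 6) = (q + 2)*(q + 3)*(q - 2)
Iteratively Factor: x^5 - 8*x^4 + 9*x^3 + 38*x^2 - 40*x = (x - 4)*(x^4 - 4*x^3 - 7*x^2 + 10*x) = (x - 4)*(x + 2)*(x^3 - 6*x^2 + 5*x) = (x - 4)*(x - 1)*(x + 2)*(x^2 - 5*x) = (x - 5)*(x - 4)*(x - 1)*(x + 2)*(x)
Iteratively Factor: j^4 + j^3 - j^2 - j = (j + 1)*(j^3 - j) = (j - 1)*(j + 1)*(j^2 + j) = j*(j - 1)*(j + 1)*(j + 1)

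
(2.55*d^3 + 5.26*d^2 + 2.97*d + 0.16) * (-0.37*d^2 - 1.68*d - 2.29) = -0.9435*d^5 - 6.2302*d^4 - 15.7752*d^3 - 17.0942*d^2 - 7.0701*d - 0.3664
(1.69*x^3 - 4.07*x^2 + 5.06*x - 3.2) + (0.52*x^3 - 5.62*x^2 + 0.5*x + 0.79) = 2.21*x^3 - 9.69*x^2 + 5.56*x - 2.41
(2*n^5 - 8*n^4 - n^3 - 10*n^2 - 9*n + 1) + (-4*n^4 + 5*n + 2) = 2*n^5 - 12*n^4 - n^3 - 10*n^2 - 4*n + 3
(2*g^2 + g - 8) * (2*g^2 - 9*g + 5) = 4*g^4 - 16*g^3 - 15*g^2 + 77*g - 40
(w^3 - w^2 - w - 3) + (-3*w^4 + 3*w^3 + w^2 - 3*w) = -3*w^4 + 4*w^3 - 4*w - 3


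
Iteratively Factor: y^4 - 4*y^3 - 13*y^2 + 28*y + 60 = (y - 5)*(y^3 + y^2 - 8*y - 12) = (y - 5)*(y + 2)*(y^2 - y - 6) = (y - 5)*(y + 2)^2*(y - 3)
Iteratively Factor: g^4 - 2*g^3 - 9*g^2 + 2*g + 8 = (g - 1)*(g^3 - g^2 - 10*g - 8) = (g - 4)*(g - 1)*(g^2 + 3*g + 2) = (g - 4)*(g - 1)*(g + 1)*(g + 2)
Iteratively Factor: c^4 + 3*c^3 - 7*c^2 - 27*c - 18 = (c - 3)*(c^3 + 6*c^2 + 11*c + 6) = (c - 3)*(c + 3)*(c^2 + 3*c + 2) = (c - 3)*(c + 2)*(c + 3)*(c + 1)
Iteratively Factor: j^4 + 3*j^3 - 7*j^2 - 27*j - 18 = (j + 2)*(j^3 + j^2 - 9*j - 9) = (j + 2)*(j + 3)*(j^2 - 2*j - 3) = (j - 3)*(j + 2)*(j + 3)*(j + 1)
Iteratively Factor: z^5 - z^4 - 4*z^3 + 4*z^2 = (z)*(z^4 - z^3 - 4*z^2 + 4*z) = z^2*(z^3 - z^2 - 4*z + 4) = z^2*(z + 2)*(z^2 - 3*z + 2) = z^2*(z - 1)*(z + 2)*(z - 2)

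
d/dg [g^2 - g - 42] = 2*g - 1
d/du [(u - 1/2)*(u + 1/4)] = 2*u - 1/4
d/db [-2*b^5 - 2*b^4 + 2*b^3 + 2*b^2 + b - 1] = -10*b^4 - 8*b^3 + 6*b^2 + 4*b + 1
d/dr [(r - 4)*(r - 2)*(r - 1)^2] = 4*r^3 - 24*r^2 + 42*r - 22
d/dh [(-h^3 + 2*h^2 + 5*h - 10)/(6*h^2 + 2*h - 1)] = (-6*h^4 - 4*h^3 - 23*h^2 + 116*h + 15)/(36*h^4 + 24*h^3 - 8*h^2 - 4*h + 1)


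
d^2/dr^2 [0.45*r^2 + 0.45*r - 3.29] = 0.900000000000000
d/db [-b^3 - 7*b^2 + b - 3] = -3*b^2 - 14*b + 1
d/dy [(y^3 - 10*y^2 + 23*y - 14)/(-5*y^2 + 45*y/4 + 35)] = 8*(-2*y^4 + 9*y^3 + 43*y^2 - 336*y + 385)/(5*(16*y^4 - 72*y^3 - 143*y^2 + 504*y + 784))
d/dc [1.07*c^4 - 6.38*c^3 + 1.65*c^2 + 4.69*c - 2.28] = 4.28*c^3 - 19.14*c^2 + 3.3*c + 4.69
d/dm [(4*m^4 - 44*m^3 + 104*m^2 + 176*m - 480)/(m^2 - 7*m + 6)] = 8*(m^3 - 4*m^2 + 5*m - 8)/(m^2 - 2*m + 1)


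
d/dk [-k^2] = -2*k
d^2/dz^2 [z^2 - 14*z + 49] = 2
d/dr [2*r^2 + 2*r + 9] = 4*r + 2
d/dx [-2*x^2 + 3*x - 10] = 3 - 4*x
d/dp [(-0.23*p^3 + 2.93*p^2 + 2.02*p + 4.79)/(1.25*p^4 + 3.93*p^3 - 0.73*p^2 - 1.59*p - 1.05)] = (0.2875*p^6 - 7.325*p^5 - 18.922*p^4 - 39.0958*p^3 - 58.9337*p^2 + 0.840400000000001*p + 5.4951)/(1.5625*p^8 + 9.825*p^7 + 13.6199*p^6 - 9.7128*p^5 - 14.5895*p^4 - 5.9316*p^3 + 4.0611*p^2 + 3.339*p + 1.1025)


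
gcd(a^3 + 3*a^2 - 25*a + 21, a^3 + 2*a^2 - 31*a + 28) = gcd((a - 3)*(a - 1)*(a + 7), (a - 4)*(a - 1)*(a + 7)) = a^2 + 6*a - 7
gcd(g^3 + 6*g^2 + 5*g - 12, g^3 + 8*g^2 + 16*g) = g + 4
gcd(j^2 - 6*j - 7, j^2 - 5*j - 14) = j - 7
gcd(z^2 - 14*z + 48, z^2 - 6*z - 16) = z - 8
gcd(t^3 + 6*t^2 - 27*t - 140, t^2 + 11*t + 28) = t^2 + 11*t + 28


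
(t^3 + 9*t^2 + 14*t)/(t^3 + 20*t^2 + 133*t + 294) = t*(t + 2)/(t^2 + 13*t + 42)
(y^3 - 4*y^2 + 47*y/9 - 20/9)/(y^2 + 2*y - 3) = (y^2 - 3*y + 20/9)/(y + 3)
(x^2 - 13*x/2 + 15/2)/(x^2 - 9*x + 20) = (x - 3/2)/(x - 4)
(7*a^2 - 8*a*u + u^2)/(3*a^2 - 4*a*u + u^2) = (-7*a + u)/(-3*a + u)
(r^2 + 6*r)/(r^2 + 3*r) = (r + 6)/(r + 3)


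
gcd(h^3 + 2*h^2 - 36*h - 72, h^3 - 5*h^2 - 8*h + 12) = h^2 - 4*h - 12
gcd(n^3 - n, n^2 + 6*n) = n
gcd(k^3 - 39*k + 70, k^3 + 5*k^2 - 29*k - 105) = k^2 + 2*k - 35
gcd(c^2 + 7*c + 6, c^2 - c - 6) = 1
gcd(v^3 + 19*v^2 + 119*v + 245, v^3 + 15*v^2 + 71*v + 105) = v^2 + 12*v + 35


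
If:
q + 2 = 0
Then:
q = -2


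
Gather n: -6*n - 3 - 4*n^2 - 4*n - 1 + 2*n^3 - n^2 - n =2*n^3 - 5*n^2 - 11*n - 4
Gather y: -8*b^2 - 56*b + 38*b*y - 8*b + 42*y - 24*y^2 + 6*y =-8*b^2 - 64*b - 24*y^2 + y*(38*b + 48)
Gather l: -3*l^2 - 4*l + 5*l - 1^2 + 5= -3*l^2 + l + 4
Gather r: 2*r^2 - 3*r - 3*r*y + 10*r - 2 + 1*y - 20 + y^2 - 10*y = 2*r^2 + r*(7 - 3*y) + y^2 - 9*y - 22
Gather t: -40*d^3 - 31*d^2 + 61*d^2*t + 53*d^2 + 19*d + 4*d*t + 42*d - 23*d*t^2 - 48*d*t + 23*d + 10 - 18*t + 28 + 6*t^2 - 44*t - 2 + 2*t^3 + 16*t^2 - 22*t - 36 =-40*d^3 + 22*d^2 + 84*d + 2*t^3 + t^2*(22 - 23*d) + t*(61*d^2 - 44*d - 84)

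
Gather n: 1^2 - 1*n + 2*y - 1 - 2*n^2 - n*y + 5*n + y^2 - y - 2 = -2*n^2 + n*(4 - y) + y^2 + y - 2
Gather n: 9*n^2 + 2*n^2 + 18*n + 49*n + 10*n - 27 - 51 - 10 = 11*n^2 + 77*n - 88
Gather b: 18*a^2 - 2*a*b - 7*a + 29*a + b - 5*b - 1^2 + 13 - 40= 18*a^2 + 22*a + b*(-2*a - 4) - 28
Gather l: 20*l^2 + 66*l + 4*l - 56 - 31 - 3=20*l^2 + 70*l - 90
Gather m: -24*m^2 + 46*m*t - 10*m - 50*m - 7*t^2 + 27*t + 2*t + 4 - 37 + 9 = -24*m^2 + m*(46*t - 60) - 7*t^2 + 29*t - 24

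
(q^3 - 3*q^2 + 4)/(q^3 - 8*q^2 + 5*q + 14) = (q - 2)/(q - 7)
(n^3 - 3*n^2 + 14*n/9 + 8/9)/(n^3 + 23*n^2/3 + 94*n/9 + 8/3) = (3*n^2 - 10*n + 8)/(3*n^2 + 22*n + 24)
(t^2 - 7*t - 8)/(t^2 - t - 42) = (-t^2 + 7*t + 8)/(-t^2 + t + 42)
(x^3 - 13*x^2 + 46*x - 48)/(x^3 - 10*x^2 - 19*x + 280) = (x^2 - 5*x + 6)/(x^2 - 2*x - 35)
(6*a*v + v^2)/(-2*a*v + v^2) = (6*a + v)/(-2*a + v)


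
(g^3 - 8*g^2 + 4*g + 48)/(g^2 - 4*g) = g - 4 - 12/g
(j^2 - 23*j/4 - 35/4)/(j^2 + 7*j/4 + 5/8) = 2*(j - 7)/(2*j + 1)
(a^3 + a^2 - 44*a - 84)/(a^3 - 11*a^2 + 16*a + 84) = (a + 6)/(a - 6)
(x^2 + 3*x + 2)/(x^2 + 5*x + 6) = (x + 1)/(x + 3)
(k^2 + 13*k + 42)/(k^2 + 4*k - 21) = (k + 6)/(k - 3)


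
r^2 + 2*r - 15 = (r - 3)*(r + 5)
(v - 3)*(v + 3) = v^2 - 9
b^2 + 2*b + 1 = (b + 1)^2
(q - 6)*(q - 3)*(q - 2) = q^3 - 11*q^2 + 36*q - 36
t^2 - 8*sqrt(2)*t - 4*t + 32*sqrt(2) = (t - 4)*(t - 8*sqrt(2))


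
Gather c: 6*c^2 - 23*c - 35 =6*c^2 - 23*c - 35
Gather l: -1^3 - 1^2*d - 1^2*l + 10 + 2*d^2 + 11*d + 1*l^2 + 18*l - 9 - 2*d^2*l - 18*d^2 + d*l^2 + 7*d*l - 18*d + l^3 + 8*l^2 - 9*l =-16*d^2 - 8*d + l^3 + l^2*(d + 9) + l*(-2*d^2 + 7*d + 8)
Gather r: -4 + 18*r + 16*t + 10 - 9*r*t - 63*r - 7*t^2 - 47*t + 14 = r*(-9*t - 45) - 7*t^2 - 31*t + 20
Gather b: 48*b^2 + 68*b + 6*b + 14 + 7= 48*b^2 + 74*b + 21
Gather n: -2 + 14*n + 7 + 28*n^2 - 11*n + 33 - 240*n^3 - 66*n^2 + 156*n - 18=-240*n^3 - 38*n^2 + 159*n + 20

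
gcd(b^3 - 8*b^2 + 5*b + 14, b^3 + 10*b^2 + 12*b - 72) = b - 2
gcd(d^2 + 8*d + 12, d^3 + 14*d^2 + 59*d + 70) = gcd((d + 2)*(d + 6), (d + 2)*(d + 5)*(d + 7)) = d + 2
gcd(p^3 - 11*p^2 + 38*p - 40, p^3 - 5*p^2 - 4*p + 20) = p^2 - 7*p + 10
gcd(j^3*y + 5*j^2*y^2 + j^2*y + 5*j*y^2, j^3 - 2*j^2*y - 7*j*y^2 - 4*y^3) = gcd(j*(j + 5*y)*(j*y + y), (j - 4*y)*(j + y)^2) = 1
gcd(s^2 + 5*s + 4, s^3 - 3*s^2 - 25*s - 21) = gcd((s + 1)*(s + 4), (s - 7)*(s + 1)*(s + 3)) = s + 1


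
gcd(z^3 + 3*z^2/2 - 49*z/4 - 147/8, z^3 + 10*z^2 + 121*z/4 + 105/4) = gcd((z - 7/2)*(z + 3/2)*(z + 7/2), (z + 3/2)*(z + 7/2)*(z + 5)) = z^2 + 5*z + 21/4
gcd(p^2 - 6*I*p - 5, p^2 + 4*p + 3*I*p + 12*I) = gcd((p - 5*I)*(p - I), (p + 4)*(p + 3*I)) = 1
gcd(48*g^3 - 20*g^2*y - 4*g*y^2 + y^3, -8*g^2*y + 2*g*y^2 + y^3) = -8*g^2 + 2*g*y + y^2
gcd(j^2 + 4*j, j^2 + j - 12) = j + 4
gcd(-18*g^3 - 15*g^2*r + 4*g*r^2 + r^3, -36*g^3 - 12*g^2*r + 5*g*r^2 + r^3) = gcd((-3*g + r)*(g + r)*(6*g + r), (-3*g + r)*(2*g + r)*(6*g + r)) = -18*g^2 + 3*g*r + r^2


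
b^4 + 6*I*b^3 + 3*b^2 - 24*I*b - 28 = (b - 2)*(b + 2)*(b - I)*(b + 7*I)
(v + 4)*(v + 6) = v^2 + 10*v + 24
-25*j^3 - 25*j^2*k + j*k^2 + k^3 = (-5*j + k)*(j + k)*(5*j + k)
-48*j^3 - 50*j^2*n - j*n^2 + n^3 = (-8*j + n)*(j + n)*(6*j + n)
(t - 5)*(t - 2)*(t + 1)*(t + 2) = t^4 - 4*t^3 - 9*t^2 + 16*t + 20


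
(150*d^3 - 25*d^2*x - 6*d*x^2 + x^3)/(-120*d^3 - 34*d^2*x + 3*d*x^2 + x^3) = (-5*d + x)/(4*d + x)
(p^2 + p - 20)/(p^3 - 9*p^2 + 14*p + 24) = (p + 5)/(p^2 - 5*p - 6)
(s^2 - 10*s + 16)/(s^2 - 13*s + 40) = (s - 2)/(s - 5)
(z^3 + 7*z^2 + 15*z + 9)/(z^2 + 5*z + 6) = (z^2 + 4*z + 3)/(z + 2)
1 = 1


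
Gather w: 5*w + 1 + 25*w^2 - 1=25*w^2 + 5*w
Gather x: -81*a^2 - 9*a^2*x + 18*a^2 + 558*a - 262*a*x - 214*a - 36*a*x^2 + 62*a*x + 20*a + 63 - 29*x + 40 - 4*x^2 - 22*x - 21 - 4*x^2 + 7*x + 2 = -63*a^2 + 364*a + x^2*(-36*a - 8) + x*(-9*a^2 - 200*a - 44) + 84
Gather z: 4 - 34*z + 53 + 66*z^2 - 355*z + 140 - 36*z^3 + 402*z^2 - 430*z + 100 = -36*z^3 + 468*z^2 - 819*z + 297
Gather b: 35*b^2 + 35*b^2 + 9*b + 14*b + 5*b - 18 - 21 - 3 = 70*b^2 + 28*b - 42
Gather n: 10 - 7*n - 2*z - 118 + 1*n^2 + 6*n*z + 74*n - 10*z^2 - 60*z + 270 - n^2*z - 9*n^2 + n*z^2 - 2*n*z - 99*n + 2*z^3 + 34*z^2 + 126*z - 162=n^2*(-z - 8) + n*(z^2 + 4*z - 32) + 2*z^3 + 24*z^2 + 64*z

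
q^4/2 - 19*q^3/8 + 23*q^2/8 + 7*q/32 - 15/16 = (q/2 + 1/4)*(q - 5/2)*(q - 2)*(q - 3/4)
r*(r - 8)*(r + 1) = r^3 - 7*r^2 - 8*r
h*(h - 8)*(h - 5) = h^3 - 13*h^2 + 40*h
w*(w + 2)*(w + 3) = w^3 + 5*w^2 + 6*w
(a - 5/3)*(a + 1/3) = a^2 - 4*a/3 - 5/9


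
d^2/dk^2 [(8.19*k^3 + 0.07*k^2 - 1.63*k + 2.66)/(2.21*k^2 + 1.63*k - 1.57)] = (2.8421709430404e-14*k^4 + 83.92722*k^3 - 46.346664*k^2 + 144.684228*k + 24.595932)/(10.793861*k^6 + 23.883249*k^5 - 5.38886400000001*k^4 - 29.602919*k^3 + 3.828288*k^2 + 12.053361*k - 3.869893)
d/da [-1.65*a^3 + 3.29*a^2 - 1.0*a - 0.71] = -4.95*a^2 + 6.58*a - 1.0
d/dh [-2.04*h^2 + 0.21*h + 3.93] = 0.21 - 4.08*h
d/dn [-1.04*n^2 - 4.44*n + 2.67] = -2.08*n - 4.44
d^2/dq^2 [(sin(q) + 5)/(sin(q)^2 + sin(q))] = (-sin(q) - 18 + 5/sin(q) + 20/sin(q)^2 + 10/sin(q)^3)/(sin(q) + 1)^2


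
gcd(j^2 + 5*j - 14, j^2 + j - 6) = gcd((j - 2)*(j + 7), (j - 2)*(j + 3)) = j - 2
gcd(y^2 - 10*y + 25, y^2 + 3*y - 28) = 1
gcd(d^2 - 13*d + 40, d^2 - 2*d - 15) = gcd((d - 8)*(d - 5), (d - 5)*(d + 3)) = d - 5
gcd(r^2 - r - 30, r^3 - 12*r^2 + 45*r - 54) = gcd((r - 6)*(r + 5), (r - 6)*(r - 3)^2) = r - 6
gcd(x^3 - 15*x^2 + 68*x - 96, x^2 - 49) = 1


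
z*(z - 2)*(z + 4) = z^3 + 2*z^2 - 8*z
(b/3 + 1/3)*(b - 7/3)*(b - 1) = b^3/3 - 7*b^2/9 - b/3 + 7/9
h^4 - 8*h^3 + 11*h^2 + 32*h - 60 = (h - 5)*(h - 3)*(h - 2)*(h + 2)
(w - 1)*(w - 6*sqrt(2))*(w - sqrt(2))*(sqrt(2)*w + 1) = sqrt(2)*w^4 - 13*w^3 - sqrt(2)*w^3 + 5*sqrt(2)*w^2 + 13*w^2 - 5*sqrt(2)*w + 12*w - 12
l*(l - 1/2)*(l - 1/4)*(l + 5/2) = l^4 + 7*l^3/4 - 7*l^2/4 + 5*l/16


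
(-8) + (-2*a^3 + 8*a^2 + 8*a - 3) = -2*a^3 + 8*a^2 + 8*a - 11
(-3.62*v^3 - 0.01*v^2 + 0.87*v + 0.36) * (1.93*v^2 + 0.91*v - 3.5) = -6.9866*v^5 - 3.3135*v^4 + 14.34*v^3 + 1.5215*v^2 - 2.7174*v - 1.26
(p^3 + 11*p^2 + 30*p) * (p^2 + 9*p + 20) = p^5 + 20*p^4 + 149*p^3 + 490*p^2 + 600*p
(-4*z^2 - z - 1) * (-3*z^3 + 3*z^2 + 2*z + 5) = 12*z^5 - 9*z^4 - 8*z^3 - 25*z^2 - 7*z - 5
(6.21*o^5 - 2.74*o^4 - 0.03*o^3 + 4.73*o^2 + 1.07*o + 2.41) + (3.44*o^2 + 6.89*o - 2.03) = 6.21*o^5 - 2.74*o^4 - 0.03*o^3 + 8.17*o^2 + 7.96*o + 0.38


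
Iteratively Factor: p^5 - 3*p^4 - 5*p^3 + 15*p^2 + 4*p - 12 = (p + 2)*(p^4 - 5*p^3 + 5*p^2 + 5*p - 6) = (p - 2)*(p + 2)*(p^3 - 3*p^2 - p + 3) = (p - 3)*(p - 2)*(p + 2)*(p^2 - 1) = (p - 3)*(p - 2)*(p - 1)*(p + 2)*(p + 1)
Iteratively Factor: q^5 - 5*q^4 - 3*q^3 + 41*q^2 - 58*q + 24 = (q - 1)*(q^4 - 4*q^3 - 7*q^2 + 34*q - 24) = (q - 2)*(q - 1)*(q^3 - 2*q^2 - 11*q + 12) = (q - 4)*(q - 2)*(q - 1)*(q^2 + 2*q - 3) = (q - 4)*(q - 2)*(q - 1)*(q + 3)*(q - 1)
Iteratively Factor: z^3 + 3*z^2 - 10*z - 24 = (z - 3)*(z^2 + 6*z + 8) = (z - 3)*(z + 2)*(z + 4)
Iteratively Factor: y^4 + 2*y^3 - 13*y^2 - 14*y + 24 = (y - 1)*(y^3 + 3*y^2 - 10*y - 24) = (y - 1)*(y + 4)*(y^2 - y - 6) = (y - 1)*(y + 2)*(y + 4)*(y - 3)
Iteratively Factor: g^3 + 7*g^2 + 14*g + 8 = (g + 2)*(g^2 + 5*g + 4) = (g + 1)*(g + 2)*(g + 4)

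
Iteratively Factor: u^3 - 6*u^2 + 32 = (u - 4)*(u^2 - 2*u - 8) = (u - 4)^2*(u + 2)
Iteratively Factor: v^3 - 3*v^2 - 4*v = (v)*(v^2 - 3*v - 4) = v*(v + 1)*(v - 4)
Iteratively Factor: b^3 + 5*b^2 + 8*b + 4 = (b + 2)*(b^2 + 3*b + 2) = (b + 2)^2*(b + 1)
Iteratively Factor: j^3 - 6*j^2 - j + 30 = (j + 2)*(j^2 - 8*j + 15) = (j - 5)*(j + 2)*(j - 3)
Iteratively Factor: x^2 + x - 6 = (x - 2)*(x + 3)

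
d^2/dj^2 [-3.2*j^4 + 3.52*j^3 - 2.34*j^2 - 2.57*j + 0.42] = -38.4*j^2 + 21.12*j - 4.68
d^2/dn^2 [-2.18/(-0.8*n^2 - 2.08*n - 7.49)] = (-2.7904*n^2 - 7.25504*n + 2.18*(1.6*n + 2.08)*(3.2*n + 4.16) - 26.12512)/(0.8*n^2 + 2.08*n + 7.49)^3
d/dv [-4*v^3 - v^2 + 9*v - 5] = -12*v^2 - 2*v + 9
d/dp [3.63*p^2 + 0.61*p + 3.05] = 7.26*p + 0.61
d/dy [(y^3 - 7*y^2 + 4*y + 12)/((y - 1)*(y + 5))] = (y^4 + 8*y^3 - 47*y^2 + 46*y - 68)/(y^4 + 8*y^3 + 6*y^2 - 40*y + 25)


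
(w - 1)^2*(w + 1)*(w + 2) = w^4 + w^3 - 3*w^2 - w + 2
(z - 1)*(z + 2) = z^2 + z - 2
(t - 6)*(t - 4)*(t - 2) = t^3 - 12*t^2 + 44*t - 48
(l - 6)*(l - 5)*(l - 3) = l^3 - 14*l^2 + 63*l - 90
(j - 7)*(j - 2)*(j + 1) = j^3 - 8*j^2 + 5*j + 14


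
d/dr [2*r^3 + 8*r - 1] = 6*r^2 + 8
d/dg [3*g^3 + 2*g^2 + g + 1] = 9*g^2 + 4*g + 1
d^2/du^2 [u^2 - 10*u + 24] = 2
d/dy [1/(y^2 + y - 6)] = (-2*y - 1)/(y^2 + y - 6)^2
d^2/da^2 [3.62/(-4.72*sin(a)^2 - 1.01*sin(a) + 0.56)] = (322.591232*sin(a)^4 + 51.771792*sin(a)^3 - 441.92055*sin(a)^2 - 101.496112*sin(a) - 26.522292)/(4.72*sin(a)^2 + 1.01*sin(a) - 0.56)^3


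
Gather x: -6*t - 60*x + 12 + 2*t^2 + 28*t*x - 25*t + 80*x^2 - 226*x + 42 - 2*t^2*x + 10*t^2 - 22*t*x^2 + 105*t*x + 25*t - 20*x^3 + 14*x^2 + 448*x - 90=12*t^2 - 6*t - 20*x^3 + x^2*(94 - 22*t) + x*(-2*t^2 + 133*t + 162) - 36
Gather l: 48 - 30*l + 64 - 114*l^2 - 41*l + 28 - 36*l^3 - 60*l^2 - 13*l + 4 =-36*l^3 - 174*l^2 - 84*l + 144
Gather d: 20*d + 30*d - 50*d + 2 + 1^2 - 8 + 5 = 0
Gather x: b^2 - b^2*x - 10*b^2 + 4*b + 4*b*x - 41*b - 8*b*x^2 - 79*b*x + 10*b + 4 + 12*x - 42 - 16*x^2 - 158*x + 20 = -9*b^2 - 27*b + x^2*(-8*b - 16) + x*(-b^2 - 75*b - 146) - 18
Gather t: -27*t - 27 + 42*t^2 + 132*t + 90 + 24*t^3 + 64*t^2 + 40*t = 24*t^3 + 106*t^2 + 145*t + 63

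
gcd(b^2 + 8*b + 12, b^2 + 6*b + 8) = b + 2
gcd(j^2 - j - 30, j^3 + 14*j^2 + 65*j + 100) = j + 5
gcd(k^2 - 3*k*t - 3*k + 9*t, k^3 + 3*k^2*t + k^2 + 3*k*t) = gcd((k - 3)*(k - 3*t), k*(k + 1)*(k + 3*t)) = 1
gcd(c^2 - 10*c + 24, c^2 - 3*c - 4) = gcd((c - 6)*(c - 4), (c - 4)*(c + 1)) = c - 4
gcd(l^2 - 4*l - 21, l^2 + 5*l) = 1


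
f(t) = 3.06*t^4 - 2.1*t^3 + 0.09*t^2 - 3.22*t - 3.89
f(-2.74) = 221.28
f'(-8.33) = -7516.71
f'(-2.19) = -162.39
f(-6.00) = 4438.03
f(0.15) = -4.38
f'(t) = 12.24*t^3 - 6.3*t^2 + 0.18*t - 3.22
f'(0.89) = 0.58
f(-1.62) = 31.57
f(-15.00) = 162064.66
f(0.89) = -6.25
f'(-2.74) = -302.80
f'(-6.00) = -2874.94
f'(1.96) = 65.09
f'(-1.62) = -72.08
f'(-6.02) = -2902.98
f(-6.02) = 4495.81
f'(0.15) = -3.29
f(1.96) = 19.49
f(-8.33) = 15976.35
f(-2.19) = 96.04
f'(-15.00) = -42733.42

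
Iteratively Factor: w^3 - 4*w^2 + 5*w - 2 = (w - 2)*(w^2 - 2*w + 1) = (w - 2)*(w - 1)*(w - 1)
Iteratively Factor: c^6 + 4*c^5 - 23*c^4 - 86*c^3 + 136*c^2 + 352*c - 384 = (c - 1)*(c^5 + 5*c^4 - 18*c^3 - 104*c^2 + 32*c + 384) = (c - 1)*(c + 3)*(c^4 + 2*c^3 - 24*c^2 - 32*c + 128) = (c - 1)*(c + 3)*(c + 4)*(c^3 - 2*c^2 - 16*c + 32) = (c - 4)*(c - 1)*(c + 3)*(c + 4)*(c^2 + 2*c - 8) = (c - 4)*(c - 1)*(c + 3)*(c + 4)^2*(c - 2)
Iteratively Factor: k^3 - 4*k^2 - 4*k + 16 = (k + 2)*(k^2 - 6*k + 8) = (k - 4)*(k + 2)*(k - 2)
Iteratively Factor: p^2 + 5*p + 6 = (p + 2)*(p + 3)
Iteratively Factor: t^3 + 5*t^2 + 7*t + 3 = (t + 1)*(t^2 + 4*t + 3) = (t + 1)^2*(t + 3)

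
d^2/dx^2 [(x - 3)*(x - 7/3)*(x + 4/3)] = 6*x - 8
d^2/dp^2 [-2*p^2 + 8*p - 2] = -4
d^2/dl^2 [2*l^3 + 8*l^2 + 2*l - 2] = 12*l + 16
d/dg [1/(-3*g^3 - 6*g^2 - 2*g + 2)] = (9*g^2 + 12*g + 2)/(3*g^3 + 6*g^2 + 2*g - 2)^2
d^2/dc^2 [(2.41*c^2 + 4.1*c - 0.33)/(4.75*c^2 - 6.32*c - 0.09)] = (-5.6843418860808e-14*c^4 + 329.7089*c^3 - 38.4921000000001*c^2 + 69.9561*c - 31.269252)/(107.171875*c^6 - 427.785*c^5 + 563.087325*c^4 - 236.225168*c^3 - 10.669023*c^2 - 0.153576*c - 0.000729)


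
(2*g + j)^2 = 4*g^2 + 4*g*j + j^2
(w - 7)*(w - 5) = w^2 - 12*w + 35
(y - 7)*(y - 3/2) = y^2 - 17*y/2 + 21/2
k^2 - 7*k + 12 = (k - 4)*(k - 3)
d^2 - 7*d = d*(d - 7)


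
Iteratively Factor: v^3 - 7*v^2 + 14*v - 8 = (v - 1)*(v^2 - 6*v + 8) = (v - 4)*(v - 1)*(v - 2)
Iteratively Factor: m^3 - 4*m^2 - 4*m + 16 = (m - 4)*(m^2 - 4) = (m - 4)*(m + 2)*(m - 2)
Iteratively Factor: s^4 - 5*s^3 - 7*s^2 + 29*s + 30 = (s - 5)*(s^3 - 7*s - 6) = (s - 5)*(s + 2)*(s^2 - 2*s - 3) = (s - 5)*(s + 1)*(s + 2)*(s - 3)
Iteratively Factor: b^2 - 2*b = (b)*(b - 2)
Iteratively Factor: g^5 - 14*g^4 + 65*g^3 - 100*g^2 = (g)*(g^4 - 14*g^3 + 65*g^2 - 100*g) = g^2*(g^3 - 14*g^2 + 65*g - 100) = g^2*(g - 5)*(g^2 - 9*g + 20) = g^2*(g - 5)^2*(g - 4)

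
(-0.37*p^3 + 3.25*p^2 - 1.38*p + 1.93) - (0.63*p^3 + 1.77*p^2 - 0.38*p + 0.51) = -1.0*p^3 + 1.48*p^2 - 1.0*p + 1.42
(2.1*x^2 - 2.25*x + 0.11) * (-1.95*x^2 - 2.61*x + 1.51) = -4.095*x^4 - 1.0935*x^3 + 8.829*x^2 - 3.6846*x + 0.1661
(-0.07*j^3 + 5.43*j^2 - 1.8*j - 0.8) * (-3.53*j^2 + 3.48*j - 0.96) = 0.2471*j^5 - 19.4115*j^4 + 25.3176*j^3 - 8.6528*j^2 - 1.056*j + 0.768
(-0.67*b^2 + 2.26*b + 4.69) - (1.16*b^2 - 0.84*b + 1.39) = -1.83*b^2 + 3.1*b + 3.3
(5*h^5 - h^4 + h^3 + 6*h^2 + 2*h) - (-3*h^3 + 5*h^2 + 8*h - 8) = 5*h^5 - h^4 + 4*h^3 + h^2 - 6*h + 8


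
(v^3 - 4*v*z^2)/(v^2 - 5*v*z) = (v^2 - 4*z^2)/(v - 5*z)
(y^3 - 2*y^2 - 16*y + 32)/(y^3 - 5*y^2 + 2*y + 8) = (y + 4)/(y + 1)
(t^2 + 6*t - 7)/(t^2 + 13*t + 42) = (t - 1)/(t + 6)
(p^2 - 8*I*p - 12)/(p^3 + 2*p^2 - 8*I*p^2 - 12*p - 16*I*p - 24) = 1/(p + 2)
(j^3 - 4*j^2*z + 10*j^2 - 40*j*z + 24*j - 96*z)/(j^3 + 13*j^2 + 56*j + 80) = (j^2 - 4*j*z + 6*j - 24*z)/(j^2 + 9*j + 20)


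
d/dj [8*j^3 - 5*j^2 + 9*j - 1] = 24*j^2 - 10*j + 9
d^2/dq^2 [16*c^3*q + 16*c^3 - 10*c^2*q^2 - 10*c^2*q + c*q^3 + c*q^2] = 2*c*(-10*c + 3*q + 1)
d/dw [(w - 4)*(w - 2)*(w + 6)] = 3*w^2 - 28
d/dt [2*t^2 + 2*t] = 4*t + 2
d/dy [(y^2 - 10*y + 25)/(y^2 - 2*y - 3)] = 8*(y^2 - 7*y + 10)/(y^4 - 4*y^3 - 2*y^2 + 12*y + 9)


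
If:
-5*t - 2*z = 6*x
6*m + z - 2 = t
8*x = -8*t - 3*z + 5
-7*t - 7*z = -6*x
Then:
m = 121/48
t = 45/8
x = -35/16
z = -15/2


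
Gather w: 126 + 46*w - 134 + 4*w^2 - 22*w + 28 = 4*w^2 + 24*w + 20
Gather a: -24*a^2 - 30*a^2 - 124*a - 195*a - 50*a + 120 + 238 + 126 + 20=-54*a^2 - 369*a + 504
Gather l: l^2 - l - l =l^2 - 2*l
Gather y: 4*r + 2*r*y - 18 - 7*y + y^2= 4*r + y^2 + y*(2*r - 7) - 18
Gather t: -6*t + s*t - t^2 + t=-t^2 + t*(s - 5)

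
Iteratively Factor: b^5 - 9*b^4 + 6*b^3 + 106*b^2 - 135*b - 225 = (b - 5)*(b^4 - 4*b^3 - 14*b^2 + 36*b + 45) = (b - 5)^2*(b^3 + b^2 - 9*b - 9) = (b - 5)^2*(b - 3)*(b^2 + 4*b + 3) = (b - 5)^2*(b - 3)*(b + 3)*(b + 1)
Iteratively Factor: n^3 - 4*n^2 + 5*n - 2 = (n - 2)*(n^2 - 2*n + 1) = (n - 2)*(n - 1)*(n - 1)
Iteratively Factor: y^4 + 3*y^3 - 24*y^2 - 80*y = (y)*(y^3 + 3*y^2 - 24*y - 80) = y*(y + 4)*(y^2 - y - 20) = y*(y + 4)^2*(y - 5)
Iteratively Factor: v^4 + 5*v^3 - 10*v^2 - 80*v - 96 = (v + 3)*(v^3 + 2*v^2 - 16*v - 32) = (v + 2)*(v + 3)*(v^2 - 16) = (v - 4)*(v + 2)*(v + 3)*(v + 4)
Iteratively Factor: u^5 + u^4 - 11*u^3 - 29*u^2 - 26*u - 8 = (u + 2)*(u^4 - u^3 - 9*u^2 - 11*u - 4) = (u + 1)*(u + 2)*(u^3 - 2*u^2 - 7*u - 4) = (u - 4)*(u + 1)*(u + 2)*(u^2 + 2*u + 1) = (u - 4)*(u + 1)^2*(u + 2)*(u + 1)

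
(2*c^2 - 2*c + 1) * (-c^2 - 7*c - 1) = -2*c^4 - 12*c^3 + 11*c^2 - 5*c - 1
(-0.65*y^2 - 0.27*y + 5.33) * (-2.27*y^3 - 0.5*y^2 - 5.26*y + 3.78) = 1.4755*y^5 + 0.9379*y^4 - 8.5451*y^3 - 3.7018*y^2 - 29.0564*y + 20.1474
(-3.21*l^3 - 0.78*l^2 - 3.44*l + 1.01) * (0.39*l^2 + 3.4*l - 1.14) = -1.2519*l^5 - 11.2182*l^4 - 0.3342*l^3 - 10.4129*l^2 + 7.3556*l - 1.1514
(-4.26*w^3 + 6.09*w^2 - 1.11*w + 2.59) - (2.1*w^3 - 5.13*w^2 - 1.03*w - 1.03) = -6.36*w^3 + 11.22*w^2 - 0.0800000000000001*w + 3.62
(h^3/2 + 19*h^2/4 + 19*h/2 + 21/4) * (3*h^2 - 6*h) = 3*h^5/2 + 45*h^4/4 - 165*h^2/4 - 63*h/2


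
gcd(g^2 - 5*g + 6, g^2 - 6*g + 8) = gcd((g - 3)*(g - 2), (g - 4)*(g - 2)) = g - 2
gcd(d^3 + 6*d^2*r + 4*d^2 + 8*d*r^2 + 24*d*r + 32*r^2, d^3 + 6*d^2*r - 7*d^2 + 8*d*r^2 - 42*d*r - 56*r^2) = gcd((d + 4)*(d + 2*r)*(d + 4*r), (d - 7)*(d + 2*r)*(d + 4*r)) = d^2 + 6*d*r + 8*r^2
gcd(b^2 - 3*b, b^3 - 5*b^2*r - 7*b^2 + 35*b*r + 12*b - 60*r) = b - 3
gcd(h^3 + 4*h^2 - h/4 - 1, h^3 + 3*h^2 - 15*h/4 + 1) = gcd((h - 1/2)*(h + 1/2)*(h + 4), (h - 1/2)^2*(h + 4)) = h^2 + 7*h/2 - 2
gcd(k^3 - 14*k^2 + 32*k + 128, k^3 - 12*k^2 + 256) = k^2 - 16*k + 64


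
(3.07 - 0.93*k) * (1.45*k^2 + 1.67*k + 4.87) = -1.3485*k^3 + 2.8984*k^2 + 0.597799999999999*k + 14.9509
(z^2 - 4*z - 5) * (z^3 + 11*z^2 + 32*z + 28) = z^5 + 7*z^4 - 17*z^3 - 155*z^2 - 272*z - 140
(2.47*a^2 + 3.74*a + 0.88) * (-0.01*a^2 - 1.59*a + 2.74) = -0.0247*a^4 - 3.9647*a^3 + 0.8124*a^2 + 8.8484*a + 2.4112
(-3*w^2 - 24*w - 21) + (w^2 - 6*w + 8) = -2*w^2 - 30*w - 13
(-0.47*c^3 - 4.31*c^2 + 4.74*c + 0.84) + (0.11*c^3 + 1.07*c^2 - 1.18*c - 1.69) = -0.36*c^3 - 3.24*c^2 + 3.56*c - 0.85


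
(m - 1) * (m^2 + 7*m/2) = m^3 + 5*m^2/2 - 7*m/2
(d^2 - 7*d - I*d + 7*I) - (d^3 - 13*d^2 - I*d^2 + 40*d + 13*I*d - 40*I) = -d^3 + 14*d^2 + I*d^2 - 47*d - 14*I*d + 47*I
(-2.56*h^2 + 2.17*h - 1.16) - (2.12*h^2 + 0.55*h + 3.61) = -4.68*h^2 + 1.62*h - 4.77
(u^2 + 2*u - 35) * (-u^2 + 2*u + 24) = -u^4 + 63*u^2 - 22*u - 840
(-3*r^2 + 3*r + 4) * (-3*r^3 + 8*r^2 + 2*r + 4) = 9*r^5 - 33*r^4 + 6*r^3 + 26*r^2 + 20*r + 16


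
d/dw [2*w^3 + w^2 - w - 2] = 6*w^2 + 2*w - 1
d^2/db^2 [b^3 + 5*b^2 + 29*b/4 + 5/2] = 6*b + 10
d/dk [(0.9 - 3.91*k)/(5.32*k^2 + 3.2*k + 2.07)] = (20.8012*k^2 - 9.576*k - 10.9737)/(28.3024*k^4 + 34.048*k^3 + 32.2648*k^2 + 13.248*k + 4.2849)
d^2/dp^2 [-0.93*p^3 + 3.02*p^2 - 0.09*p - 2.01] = 6.04 - 5.58*p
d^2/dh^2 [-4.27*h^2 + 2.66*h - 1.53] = -8.54000000000000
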